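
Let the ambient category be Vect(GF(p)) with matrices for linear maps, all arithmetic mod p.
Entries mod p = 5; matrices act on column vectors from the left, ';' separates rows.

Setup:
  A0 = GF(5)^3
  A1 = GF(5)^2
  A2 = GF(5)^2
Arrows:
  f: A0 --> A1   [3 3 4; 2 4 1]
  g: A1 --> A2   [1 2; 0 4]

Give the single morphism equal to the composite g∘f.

Answer: [2 1 1; 3 1 4]

Trace:
  e0=⟨1,0,0⟩ f-->⟨3,2⟩ g-->⟨2,3⟩
  e1=⟨0,1,0⟩ f-->⟨3,4⟩ g-->⟨1,1⟩
  e2=⟨0,0,1⟩ f-->⟨4,1⟩ g-->⟨1,4⟩
result: [2 1 1; 3 1 4]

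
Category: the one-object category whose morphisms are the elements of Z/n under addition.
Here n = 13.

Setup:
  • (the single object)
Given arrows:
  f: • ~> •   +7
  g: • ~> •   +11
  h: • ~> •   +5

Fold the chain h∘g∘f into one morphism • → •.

  0 +7≡7 +11≡5 +5≡10  (mod 13)
composite: +10

Answer: +10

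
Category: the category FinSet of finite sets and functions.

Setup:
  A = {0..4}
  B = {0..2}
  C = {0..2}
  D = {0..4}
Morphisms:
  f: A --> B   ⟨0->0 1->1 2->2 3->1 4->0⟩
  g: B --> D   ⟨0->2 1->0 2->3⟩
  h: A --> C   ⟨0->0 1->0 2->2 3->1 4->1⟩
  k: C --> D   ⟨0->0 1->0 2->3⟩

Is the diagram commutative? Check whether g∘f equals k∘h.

Path 1 = f;g:
  0 f-->0 g-->2
  1 f-->1 g-->0
  2 f-->2 g-->3
  3 f-->1 g-->0
  4 f-->0 g-->2
  composite₁ = ⟨0->2 1->0 2->3 3->0 4->2⟩
Path 2 = h;k:
  0 h-->0 k-->0
  1 h-->0 k-->0
  2 h-->2 k-->3
  3 h-->1 k-->0
  4 h-->1 k-->0
  composite₂ = ⟨0->0 1->0 2->3 3->0 4->0⟩
Equal? NO — does not commute

Answer: DOES NOT COMMUTE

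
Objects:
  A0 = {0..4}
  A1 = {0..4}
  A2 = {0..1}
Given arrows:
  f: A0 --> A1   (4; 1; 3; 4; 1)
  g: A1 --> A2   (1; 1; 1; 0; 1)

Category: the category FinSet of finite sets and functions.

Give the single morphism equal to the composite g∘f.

Answer: (1; 1; 0; 1; 1)

Work:
  0 f-->4 g-->1
  1 f-->1 g-->1
  2 f-->3 g-->0
  3 f-->4 g-->1
  4 f-->1 g-->1
composite: (1; 1; 0; 1; 1)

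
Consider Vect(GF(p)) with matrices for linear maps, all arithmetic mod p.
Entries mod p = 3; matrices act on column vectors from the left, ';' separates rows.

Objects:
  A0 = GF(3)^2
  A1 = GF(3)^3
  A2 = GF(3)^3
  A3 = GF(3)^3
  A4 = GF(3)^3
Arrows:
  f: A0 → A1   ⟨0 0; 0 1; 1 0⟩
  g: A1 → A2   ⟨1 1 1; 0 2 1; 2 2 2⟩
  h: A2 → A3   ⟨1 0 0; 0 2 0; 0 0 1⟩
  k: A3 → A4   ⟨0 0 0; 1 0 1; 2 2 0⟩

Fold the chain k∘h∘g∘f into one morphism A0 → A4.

  e0=(1,0) f→(0,0,1) g→(1,1,2) h→(1,2,2) k→(0,0,0)
  e1=(0,1) f→(0,1,0) g→(1,2,2) h→(1,1,2) k→(0,0,1)
result: ⟨0 0; 0 0; 0 1⟩

Answer: ⟨0 0; 0 0; 0 1⟩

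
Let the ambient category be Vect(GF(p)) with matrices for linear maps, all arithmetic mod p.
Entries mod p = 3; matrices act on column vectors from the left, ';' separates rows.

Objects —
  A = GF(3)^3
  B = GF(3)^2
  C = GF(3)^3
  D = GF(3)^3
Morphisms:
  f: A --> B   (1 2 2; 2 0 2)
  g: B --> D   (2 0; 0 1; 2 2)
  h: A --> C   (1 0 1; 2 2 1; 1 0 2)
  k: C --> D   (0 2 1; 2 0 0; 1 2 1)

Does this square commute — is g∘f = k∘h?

1) trace f;g:
  e0=⟨1,0,0⟩ f-->⟨1,2⟩ g-->⟨2,2,0⟩
  e1=⟨0,1,0⟩ f-->⟨2,0⟩ g-->⟨1,0,1⟩
  e2=⟨0,0,1⟩ f-->⟨2,2⟩ g-->⟨1,2,2⟩
  composite₁ = (2 1 1; 2 0 2; 0 1 2)
2) trace h;k:
  e0=⟨1,0,0⟩ h-->⟨1,2,1⟩ k-->⟨2,2,0⟩
  e1=⟨0,1,0⟩ h-->⟨0,2,0⟩ k-->⟨1,0,1⟩
  e2=⟨0,0,1⟩ h-->⟨1,1,2⟩ k-->⟨1,2,2⟩
  composite₂ = (2 1 1; 2 0 2; 0 1 2)
Equal? equal; square commutes

Answer: COMMUTES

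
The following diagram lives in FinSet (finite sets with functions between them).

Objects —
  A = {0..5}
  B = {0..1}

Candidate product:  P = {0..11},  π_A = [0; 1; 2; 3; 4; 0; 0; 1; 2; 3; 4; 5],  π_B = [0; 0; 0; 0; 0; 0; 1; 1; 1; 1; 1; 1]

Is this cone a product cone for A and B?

Answer: NOT A VALID PRODUCT — duplicate pair at indices 0,5

Work:
|A|·|B| = 6·2 = 12;  |P| = 12
Check the pairing map k ↦ (π_A(k), π_B(k)):
  0 : (0,0)
  1 : (1,0)
  2 : (2,0)
  3 : (3,0)
  4 : (4,0)
  5 : (0,0)  ✗ repeats pair of k=0
  6 : (0,1)
  7 : (1,1)
  8 : (2,1)
  9 : (3,1)
  10 : (4,1)
  11 : (5,1)
distinct pairs in image: 11 / 12 needed
  → (0,0) hit at k=0 and k=5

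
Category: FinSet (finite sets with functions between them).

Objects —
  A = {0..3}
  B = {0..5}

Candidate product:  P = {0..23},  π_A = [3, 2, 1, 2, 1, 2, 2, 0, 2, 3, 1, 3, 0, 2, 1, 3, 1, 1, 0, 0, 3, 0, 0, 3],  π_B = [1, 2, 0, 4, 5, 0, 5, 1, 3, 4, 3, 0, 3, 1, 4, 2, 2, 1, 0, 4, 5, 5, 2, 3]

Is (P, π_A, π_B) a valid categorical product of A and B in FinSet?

Answer: VALID PRODUCT

Derivation:
|A|·|B| = 4·6 = 24;  |P| = 24
Check the pairing map k ↦ (π_A(k), π_B(k)):
  0 -> (3,1)
  1 -> (2,2)
  2 -> (1,0)
  3 -> (2,4)
  4 -> (1,5)
  5 -> (2,0)
  6 -> (2,5)
  7 -> (0,1)
  8 -> (2,3)
  9 -> (3,4)
  10 -> (1,3)
  11 -> (3,0)
  12 -> (0,3)
  13 -> (2,1)
  14 -> (1,4)
  15 -> (3,2)
  16 -> (1,2)
  17 -> (1,1)
  18 -> (0,0)
  19 -> (0,4)
  20 -> (3,5)
  21 -> (0,5)
  22 -> (0,2)
  23 -> (3,3)
distinct pairs in image: 24 / 24 needed
  → bijection onto A×B; projections well-typed.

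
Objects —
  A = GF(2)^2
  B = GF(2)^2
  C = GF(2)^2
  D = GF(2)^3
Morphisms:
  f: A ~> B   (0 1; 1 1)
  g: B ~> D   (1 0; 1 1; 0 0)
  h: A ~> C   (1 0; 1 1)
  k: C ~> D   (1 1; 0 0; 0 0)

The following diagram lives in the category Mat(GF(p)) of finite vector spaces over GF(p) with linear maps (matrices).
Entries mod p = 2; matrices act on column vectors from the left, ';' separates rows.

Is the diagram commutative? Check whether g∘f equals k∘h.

Path 1 = f;g:
  e0=[1,0] f~>[0,1] g~>[0,1,0]
  e1=[0,1] f~>[1,1] g~>[1,0,0]
  ⟦path⟧₁ = (0 1; 1 0; 0 0)
Path 2 = h;k:
  e0=[1,0] h~>[1,1] k~>[0,0,0]
  e1=[0,1] h~>[0,1] k~>[1,0,0]
  ⟦path⟧₂ = (0 1; 0 0; 0 0)
Equal? NO — does not commute

Answer: DOES NOT COMMUTE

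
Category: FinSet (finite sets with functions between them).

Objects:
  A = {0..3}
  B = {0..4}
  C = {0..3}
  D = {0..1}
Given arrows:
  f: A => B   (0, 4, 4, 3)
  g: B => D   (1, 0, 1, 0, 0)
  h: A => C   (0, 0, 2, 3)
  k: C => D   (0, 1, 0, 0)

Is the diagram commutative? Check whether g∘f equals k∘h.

Answer: DOES NOT COMMUTE

Work:
Path 1 = f;g:
  0 f=>0 g=>1
  1 f=>4 g=>0
  2 f=>4 g=>0
  3 f=>3 g=>0
  result₁ = (1, 0, 0, 0)
Path 2 = h;k:
  0 h=>0 k=>0
  1 h=>0 k=>0
  2 h=>2 k=>0
  3 h=>3 k=>0
  result₂ = (0, 0, 0, 0)
Equal? differ; not commutative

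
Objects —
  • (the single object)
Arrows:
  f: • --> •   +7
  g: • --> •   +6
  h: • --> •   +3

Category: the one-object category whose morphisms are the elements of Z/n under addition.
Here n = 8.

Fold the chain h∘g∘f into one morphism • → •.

Answer: +0

Trace:
  0 +7≡7 +6≡5 +3≡0  (mod 8)
composite: +0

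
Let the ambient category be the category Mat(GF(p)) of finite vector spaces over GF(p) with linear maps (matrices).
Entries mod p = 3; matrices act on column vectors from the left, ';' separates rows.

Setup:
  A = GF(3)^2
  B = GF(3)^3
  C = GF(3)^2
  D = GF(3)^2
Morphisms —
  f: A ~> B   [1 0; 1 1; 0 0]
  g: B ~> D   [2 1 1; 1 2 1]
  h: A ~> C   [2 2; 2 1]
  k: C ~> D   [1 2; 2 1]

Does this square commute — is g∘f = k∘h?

Along f;g (path 1):
  e0=(1,0) f~>(1,1,0) g~>(0,0)
  e1=(0,1) f~>(0,1,0) g~>(1,2)
  composite₁ = [0 1; 0 2]
Along h;k (path 2):
  e0=(1,0) h~>(2,2) k~>(0,0)
  e1=(0,1) h~>(2,1) k~>(1,2)
  composite₂ = [0 1; 0 2]
Equal? same morphism ✓

Answer: COMMUTES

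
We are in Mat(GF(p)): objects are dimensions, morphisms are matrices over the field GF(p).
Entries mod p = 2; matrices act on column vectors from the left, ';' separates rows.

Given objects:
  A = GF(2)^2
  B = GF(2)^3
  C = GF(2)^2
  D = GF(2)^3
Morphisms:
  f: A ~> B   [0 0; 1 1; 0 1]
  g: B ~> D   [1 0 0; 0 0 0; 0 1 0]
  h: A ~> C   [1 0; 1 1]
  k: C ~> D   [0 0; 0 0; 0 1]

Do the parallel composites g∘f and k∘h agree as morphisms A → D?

Answer: COMMUTES

Trace:
Along f;g (path 1):
  e0=⟨1,0⟩ f~>⟨0,1,0⟩ g~>⟨0,0,1⟩
  e1=⟨0,1⟩ f~>⟨0,1,1⟩ g~>⟨0,0,1⟩
  result₁ = [0 0; 0 0; 1 1]
Along h;k (path 2):
  e0=⟨1,0⟩ h~>⟨1,1⟩ k~>⟨0,0,1⟩
  e1=⟨0,1⟩ h~>⟨0,1⟩ k~>⟨0,0,1⟩
  result₂ = [0 0; 0 0; 1 1]
Equal? same morphism ✓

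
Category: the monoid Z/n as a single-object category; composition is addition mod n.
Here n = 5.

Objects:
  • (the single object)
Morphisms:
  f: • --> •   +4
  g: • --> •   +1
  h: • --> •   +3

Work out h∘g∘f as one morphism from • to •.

Answer: +3

Derivation:
  0 +4≡4 +1≡0 +3≡3  (mod 5)
composite: +3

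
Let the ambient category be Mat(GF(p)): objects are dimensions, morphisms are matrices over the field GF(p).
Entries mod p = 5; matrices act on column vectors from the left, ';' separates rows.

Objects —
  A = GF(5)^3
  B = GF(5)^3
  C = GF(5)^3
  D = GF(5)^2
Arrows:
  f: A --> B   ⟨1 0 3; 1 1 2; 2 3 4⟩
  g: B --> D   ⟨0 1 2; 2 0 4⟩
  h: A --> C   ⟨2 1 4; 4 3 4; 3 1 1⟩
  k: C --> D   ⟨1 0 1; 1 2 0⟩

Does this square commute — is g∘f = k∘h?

Answer: COMMUTES

Work:
Along f;g (path 1):
  e0=⟨1,0,0⟩ f-->⟨1,1,2⟩ g-->⟨0,0⟩
  e1=⟨0,1,0⟩ f-->⟨0,1,3⟩ g-->⟨2,2⟩
  e2=⟨0,0,1⟩ f-->⟨3,2,4⟩ g-->⟨0,2⟩
  composite₁ = ⟨0 2 0; 0 2 2⟩
Along h;k (path 2):
  e0=⟨1,0,0⟩ h-->⟨2,4,3⟩ k-->⟨0,0⟩
  e1=⟨0,1,0⟩ h-->⟨1,3,1⟩ k-->⟨2,2⟩
  e2=⟨0,0,1⟩ h-->⟨4,4,1⟩ k-->⟨0,2⟩
  composite₂ = ⟨0 2 0; 0 2 2⟩
Equal? YES — commutes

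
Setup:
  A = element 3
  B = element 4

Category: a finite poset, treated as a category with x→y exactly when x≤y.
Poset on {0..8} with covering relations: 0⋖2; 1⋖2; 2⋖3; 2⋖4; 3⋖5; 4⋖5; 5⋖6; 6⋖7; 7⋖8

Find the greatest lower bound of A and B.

{x : x≤A ∧ x≤B} = {0,1,2}  (A=3, B=4)
  0 ≤ 2
  1 ≤ 2
  2 ≤ 2
glb = 2

Answer: A∧B = 2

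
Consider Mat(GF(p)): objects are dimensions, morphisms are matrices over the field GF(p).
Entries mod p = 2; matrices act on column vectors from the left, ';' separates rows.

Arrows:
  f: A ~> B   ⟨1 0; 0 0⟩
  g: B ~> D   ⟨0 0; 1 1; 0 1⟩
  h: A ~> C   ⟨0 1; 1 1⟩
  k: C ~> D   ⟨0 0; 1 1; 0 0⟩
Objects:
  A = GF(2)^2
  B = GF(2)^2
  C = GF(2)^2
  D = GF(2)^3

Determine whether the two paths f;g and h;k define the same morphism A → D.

Answer: COMMUTES

Work:
Path 1 = f;g:
  e0=[1,0] f~>[1,0] g~>[0,1,0]
  e1=[0,1] f~>[0,0] g~>[0,0,0]
  composite₁ = ⟨0 0; 1 0; 0 0⟩
Path 2 = h;k:
  e0=[1,0] h~>[0,1] k~>[0,1,0]
  e1=[0,1] h~>[1,1] k~>[0,0,0]
  composite₂ = ⟨0 0; 1 0; 0 0⟩
Equal? same morphism ✓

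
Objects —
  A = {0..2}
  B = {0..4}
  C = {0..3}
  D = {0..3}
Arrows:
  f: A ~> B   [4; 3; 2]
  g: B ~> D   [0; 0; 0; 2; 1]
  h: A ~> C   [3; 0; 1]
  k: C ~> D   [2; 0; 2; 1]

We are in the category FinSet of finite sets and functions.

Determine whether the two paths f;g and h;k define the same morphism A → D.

Path 1 = f;g:
  0 f~>4 g~>1
  1 f~>3 g~>2
  2 f~>2 g~>0
  result₁ = [1; 2; 0]
Path 2 = h;k:
  0 h~>3 k~>1
  1 h~>0 k~>2
  2 h~>1 k~>0
  result₂ = [1; 2; 0]
Equal? equal; square commutes

Answer: COMMUTES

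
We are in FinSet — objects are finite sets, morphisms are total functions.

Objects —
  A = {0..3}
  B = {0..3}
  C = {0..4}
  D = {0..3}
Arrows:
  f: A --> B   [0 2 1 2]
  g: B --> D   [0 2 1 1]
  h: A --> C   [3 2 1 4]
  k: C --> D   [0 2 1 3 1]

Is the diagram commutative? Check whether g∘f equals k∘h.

Along f;g (path 1):
  0 f-->0 g-->0
  1 f-->2 g-->1
  2 f-->1 g-->2
  3 f-->2 g-->1
  composite₁ = [0 1 2 1]
Along h;k (path 2):
  0 h-->3 k-->3
  1 h-->2 k-->1
  2 h-->1 k-->2
  3 h-->4 k-->1
  composite₂ = [3 1 2 1]
Equal? differ; not commutative

Answer: DOES NOT COMMUTE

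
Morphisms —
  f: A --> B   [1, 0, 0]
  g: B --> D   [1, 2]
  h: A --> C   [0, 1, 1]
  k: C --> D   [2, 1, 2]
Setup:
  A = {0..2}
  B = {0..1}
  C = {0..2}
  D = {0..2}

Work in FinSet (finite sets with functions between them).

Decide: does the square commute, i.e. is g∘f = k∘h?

Along f;g (path 1):
  0 f-->1 g-->2
  1 f-->0 g-->1
  2 f-->0 g-->1
  ⟦path⟧₁ = [2, 1, 1]
Along h;k (path 2):
  0 h-->0 k-->2
  1 h-->1 k-->1
  2 h-->1 k-->1
  ⟦path⟧₂ = [2, 1, 1]
Equal? same morphism ✓

Answer: COMMUTES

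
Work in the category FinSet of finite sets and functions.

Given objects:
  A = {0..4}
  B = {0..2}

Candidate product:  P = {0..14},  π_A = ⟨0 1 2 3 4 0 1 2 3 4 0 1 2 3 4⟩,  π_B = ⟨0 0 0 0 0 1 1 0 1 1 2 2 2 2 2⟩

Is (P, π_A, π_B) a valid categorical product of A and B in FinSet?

Answer: NOT A VALID PRODUCT — duplicate pair at indices 2,7

Trace:
|A|·|B| = 5·3 = 15;  |P| = 15
Check the pairing map k ↦ (π_A(k), π_B(k)):
  0 : (0,0)
  1 : (1,0)
  2 : (2,0)
  3 : (3,0)
  4 : (4,0)
  5 : (0,1)
  6 : (1,1)
  7 : (2,0)  ✗ repeats pair of k=2
  8 : (3,1)
  9 : (4,1)
  10 : (0,2)
  11 : (1,2)
  12 : (2,2)
  13 : (3,2)
  14 : (4,2)
distinct pairs in image: 14 / 15 needed
  → (2,0) hit at k=2 and k=7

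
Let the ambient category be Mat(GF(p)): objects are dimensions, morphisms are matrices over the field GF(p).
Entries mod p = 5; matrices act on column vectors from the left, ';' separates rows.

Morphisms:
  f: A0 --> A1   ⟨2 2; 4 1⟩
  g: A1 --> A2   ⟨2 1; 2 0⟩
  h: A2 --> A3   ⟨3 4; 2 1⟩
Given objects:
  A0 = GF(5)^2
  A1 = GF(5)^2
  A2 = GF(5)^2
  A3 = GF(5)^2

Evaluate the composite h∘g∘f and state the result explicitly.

Answer: ⟨0 1; 0 4⟩

Work:
  e0=[1,0] f-->[2,4] g-->[3,4] h-->[0,0]
  e1=[0,1] f-->[2,1] g-->[0,4] h-->[1,4]
composite: ⟨0 1; 0 4⟩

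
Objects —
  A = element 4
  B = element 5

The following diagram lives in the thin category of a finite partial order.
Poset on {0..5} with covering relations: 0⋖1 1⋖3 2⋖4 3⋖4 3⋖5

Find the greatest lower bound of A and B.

Answer: A∧B = 3

Trace:
{x : x<=A ∧ x<=B} = {0,1,3}  (A=4, B=5)
  0 <= 3
  1 <= 3
  3 <= 3
glb = 3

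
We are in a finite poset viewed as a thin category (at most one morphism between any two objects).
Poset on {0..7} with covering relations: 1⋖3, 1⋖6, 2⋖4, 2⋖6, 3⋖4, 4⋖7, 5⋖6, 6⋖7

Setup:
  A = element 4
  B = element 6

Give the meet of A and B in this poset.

Answer: NO MEET EXISTS

Work:
{x : x≤A ∧ x≤B} = {1,2}  (A=4, B=6)
  maximal lower bounds 1 and 2 are incomparable: neither 1≤2 nor 2≤1
→ no greatest lower bound exists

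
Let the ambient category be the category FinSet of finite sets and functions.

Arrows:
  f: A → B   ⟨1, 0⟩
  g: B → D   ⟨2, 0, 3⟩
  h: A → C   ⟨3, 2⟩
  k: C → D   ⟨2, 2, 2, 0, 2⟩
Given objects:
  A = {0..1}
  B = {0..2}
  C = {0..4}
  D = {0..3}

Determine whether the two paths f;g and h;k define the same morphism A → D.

Answer: COMMUTES

Derivation:
1) trace f;g:
  0 f→1 g→0
  1 f→0 g→2
  ⟦path⟧₁ = ⟨0, 2⟩
2) trace h;k:
  0 h→3 k→0
  1 h→2 k→2
  ⟦path⟧₂ = ⟨0, 2⟩
Equal? same morphism ✓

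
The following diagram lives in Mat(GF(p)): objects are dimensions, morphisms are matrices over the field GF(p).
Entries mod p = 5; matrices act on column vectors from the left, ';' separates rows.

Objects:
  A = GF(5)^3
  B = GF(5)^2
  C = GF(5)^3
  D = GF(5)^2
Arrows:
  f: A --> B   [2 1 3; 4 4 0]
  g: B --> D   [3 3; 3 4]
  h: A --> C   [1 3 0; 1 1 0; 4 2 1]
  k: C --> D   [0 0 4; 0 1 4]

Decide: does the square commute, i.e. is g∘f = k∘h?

Along f;g (path 1):
  e0=[1,0,0] f-->[2,4] g-->[3,2]
  e1=[0,1,0] f-->[1,4] g-->[0,4]
  e2=[0,0,1] f-->[3,0] g-->[4,4]
  result₁ = [3 0 4; 2 4 4]
Along h;k (path 2):
  e0=[1,0,0] h-->[1,1,4] k-->[1,2]
  e1=[0,1,0] h-->[3,1,2] k-->[3,4]
  e2=[0,0,1] h-->[0,0,1] k-->[4,4]
  result₂ = [1 3 4; 2 4 4]
Equal? distinct morphisms ✗

Answer: DOES NOT COMMUTE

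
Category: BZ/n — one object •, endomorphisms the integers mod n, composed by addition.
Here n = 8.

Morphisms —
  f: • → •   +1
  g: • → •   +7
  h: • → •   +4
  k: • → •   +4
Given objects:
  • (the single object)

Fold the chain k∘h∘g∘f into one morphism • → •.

Answer: +0

Work:
  0 +1≡1 +7≡0 +4≡4 +4≡0  (mod 8)
result: +0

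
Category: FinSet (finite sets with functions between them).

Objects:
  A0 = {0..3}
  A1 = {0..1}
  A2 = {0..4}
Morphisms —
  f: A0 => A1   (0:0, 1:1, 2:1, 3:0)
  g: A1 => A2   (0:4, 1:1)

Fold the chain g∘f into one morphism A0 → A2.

Answer: (0:4, 1:1, 2:1, 3:4)

Derivation:
  0 f=>0 g=>4
  1 f=>1 g=>1
  2 f=>1 g=>1
  3 f=>0 g=>4
composite: (0:4, 1:1, 2:1, 3:4)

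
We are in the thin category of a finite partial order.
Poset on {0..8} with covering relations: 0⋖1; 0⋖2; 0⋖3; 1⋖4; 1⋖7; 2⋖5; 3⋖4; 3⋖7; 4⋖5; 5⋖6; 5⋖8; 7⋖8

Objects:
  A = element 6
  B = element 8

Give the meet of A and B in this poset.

Answer: A∧B = 5

Derivation:
Common predecessors of 6,8: {0,1,2,3,4,5}
  0 <= 5
  1 <= 5
  2 <= 5
  3 <= 5
  4 <= 5
  5 <= 5
glb = 5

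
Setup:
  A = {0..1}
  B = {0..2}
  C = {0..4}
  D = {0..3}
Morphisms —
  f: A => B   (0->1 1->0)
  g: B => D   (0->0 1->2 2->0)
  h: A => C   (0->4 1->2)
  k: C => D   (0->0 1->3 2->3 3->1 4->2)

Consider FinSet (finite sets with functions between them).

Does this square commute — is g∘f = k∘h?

Answer: DOES NOT COMMUTE

Derivation:
1) trace f;g:
  0 f=>1 g=>2
  1 f=>0 g=>0
  ⟦path⟧₁ = (0->2 1->0)
2) trace h;k:
  0 h=>4 k=>2
  1 h=>2 k=>3
  ⟦path⟧₂ = (0->2 1->3)
Equal? differ; not commutative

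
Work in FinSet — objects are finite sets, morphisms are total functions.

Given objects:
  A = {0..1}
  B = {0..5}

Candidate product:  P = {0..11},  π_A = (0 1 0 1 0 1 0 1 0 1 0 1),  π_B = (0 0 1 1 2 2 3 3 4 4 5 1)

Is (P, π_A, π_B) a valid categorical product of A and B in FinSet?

Answer: NOT A VALID PRODUCT — duplicate pair at indices 3,11

Work:
|A|·|B| = 2·6 = 12;  |P| = 12
Check the pairing map k ↦ (π_A(k), π_B(k)):
  0 : (0,0)
  1 : (1,0)
  2 : (0,1)
  3 : (1,1)
  4 : (0,2)
  5 : (1,2)
  6 : (0,3)
  7 : (1,3)
  8 : (0,4)
  9 : (1,4)
  10 : (0,5)
  11 : (1,1)  ✗ repeats pair of k=3
distinct pairs in image: 11 / 12 needed
  → (1,1) hit at k=3 and k=11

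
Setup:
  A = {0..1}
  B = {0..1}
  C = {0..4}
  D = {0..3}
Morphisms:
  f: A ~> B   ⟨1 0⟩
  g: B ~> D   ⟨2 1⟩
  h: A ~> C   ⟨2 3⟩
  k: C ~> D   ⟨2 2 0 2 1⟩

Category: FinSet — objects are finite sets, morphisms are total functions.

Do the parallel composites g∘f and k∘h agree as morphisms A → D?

Answer: DOES NOT COMMUTE

Derivation:
1) trace f;g:
  0 f~>1 g~>1
  1 f~>0 g~>2
  composite₁ = ⟨1 2⟩
2) trace h;k:
  0 h~>2 k~>0
  1 h~>3 k~>2
  composite₂ = ⟨0 2⟩
Equal? NO — does not commute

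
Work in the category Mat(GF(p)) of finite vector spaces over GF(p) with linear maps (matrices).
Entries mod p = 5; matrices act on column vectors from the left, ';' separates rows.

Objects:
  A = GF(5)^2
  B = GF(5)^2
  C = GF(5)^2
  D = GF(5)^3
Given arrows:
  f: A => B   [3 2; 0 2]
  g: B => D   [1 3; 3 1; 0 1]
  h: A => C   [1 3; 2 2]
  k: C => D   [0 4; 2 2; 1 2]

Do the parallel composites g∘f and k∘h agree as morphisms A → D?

Answer: DOES NOT COMMUTE

Work:
Along f;g (path 1):
  e0=⟨1,0⟩ f=>⟨3,0⟩ g=>⟨3,4,0⟩
  e1=⟨0,1⟩ f=>⟨2,2⟩ g=>⟨3,3,2⟩
  composite₁ = [3 3; 4 3; 0 2]
Along h;k (path 2):
  e0=⟨1,0⟩ h=>⟨1,2⟩ k=>⟨3,1,0⟩
  e1=⟨0,1⟩ h=>⟨3,2⟩ k=>⟨3,0,2⟩
  composite₂ = [3 3; 1 0; 0 2]
Equal? distinct morphisms ✗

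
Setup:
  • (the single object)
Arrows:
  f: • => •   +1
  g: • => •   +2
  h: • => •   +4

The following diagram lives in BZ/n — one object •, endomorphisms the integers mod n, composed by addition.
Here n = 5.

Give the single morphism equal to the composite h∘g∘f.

Answer: +2

Derivation:
  0 +1≡1 +2≡3 +4≡2  (mod 5)
⟦path⟧: +2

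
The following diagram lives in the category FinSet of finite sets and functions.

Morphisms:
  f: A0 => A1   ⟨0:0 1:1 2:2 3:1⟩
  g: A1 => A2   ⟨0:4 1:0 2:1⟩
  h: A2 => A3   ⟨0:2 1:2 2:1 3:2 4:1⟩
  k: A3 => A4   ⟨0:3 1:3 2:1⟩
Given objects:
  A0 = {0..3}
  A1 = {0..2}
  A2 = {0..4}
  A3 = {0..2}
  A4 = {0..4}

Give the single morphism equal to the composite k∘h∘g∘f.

Answer: ⟨0:3 1:1 2:1 3:1⟩

Trace:
  0 f=>0 g=>4 h=>1 k=>3
  1 f=>1 g=>0 h=>2 k=>1
  2 f=>2 g=>1 h=>2 k=>1
  3 f=>1 g=>0 h=>2 k=>1
⟦path⟧: ⟨0:3 1:1 2:1 3:1⟩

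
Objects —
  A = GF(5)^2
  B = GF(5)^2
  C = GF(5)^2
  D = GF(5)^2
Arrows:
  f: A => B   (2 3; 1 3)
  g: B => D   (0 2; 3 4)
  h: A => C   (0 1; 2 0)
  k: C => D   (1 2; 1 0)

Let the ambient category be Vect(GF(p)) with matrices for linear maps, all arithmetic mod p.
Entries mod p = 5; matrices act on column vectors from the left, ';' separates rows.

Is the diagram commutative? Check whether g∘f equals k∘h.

Answer: DOES NOT COMMUTE

Work:
1) trace f;g:
  e0=(1,0) f=>(2,1) g=>(2,0)
  e1=(0,1) f=>(3,3) g=>(1,1)
  composite₁ = (2 1; 0 1)
2) trace h;k:
  e0=(1,0) h=>(0,2) k=>(4,0)
  e1=(0,1) h=>(1,0) k=>(1,1)
  composite₂ = (4 1; 0 1)
Equal? differ; not commutative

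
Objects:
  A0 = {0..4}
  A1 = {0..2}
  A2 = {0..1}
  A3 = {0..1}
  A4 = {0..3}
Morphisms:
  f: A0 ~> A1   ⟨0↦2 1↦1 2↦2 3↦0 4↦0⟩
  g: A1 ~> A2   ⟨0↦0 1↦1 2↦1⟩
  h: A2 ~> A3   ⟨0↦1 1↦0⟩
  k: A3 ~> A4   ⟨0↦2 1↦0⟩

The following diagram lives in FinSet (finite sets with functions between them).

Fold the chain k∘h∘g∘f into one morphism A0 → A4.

Answer: ⟨0↦2 1↦2 2↦2 3↦0 4↦0⟩

Work:
  0 f~>2 g~>1 h~>0 k~>2
  1 f~>1 g~>1 h~>0 k~>2
  2 f~>2 g~>1 h~>0 k~>2
  3 f~>0 g~>0 h~>1 k~>0
  4 f~>0 g~>0 h~>1 k~>0
composite: ⟨0↦2 1↦2 2↦2 3↦0 4↦0⟩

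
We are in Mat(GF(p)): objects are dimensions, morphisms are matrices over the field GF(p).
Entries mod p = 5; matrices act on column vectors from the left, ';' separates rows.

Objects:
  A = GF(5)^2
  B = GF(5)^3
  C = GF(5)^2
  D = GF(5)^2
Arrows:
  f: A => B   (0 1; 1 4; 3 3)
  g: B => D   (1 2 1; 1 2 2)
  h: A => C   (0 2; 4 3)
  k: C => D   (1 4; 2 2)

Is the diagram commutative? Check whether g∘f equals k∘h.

Answer: DOES NOT COMMUTE

Derivation:
1) trace f;g:
  e0=(1,0) f=>(0,1,3) g=>(0,3)
  e1=(0,1) f=>(1,4,3) g=>(2,0)
  ⟦path⟧₁ = (0 2; 3 0)
2) trace h;k:
  e0=(1,0) h=>(0,4) k=>(1,3)
  e1=(0,1) h=>(2,3) k=>(4,0)
  ⟦path⟧₂ = (1 4; 3 0)
Equal? distinct morphisms ✗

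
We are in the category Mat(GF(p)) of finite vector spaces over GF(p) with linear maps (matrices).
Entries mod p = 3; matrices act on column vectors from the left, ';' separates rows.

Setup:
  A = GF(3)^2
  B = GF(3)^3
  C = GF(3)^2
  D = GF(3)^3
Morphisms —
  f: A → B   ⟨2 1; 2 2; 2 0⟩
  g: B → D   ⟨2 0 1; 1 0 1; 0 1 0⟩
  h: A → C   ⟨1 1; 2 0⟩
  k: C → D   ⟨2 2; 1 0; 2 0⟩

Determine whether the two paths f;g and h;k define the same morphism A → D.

Answer: COMMUTES

Work:
Path 1 = f;g:
  e0=⟨1,0⟩ f→⟨2,2,2⟩ g→⟨0,1,2⟩
  e1=⟨0,1⟩ f→⟨1,2,0⟩ g→⟨2,1,2⟩
  ⟦path⟧₁ = ⟨0 2; 1 1; 2 2⟩
Path 2 = h;k:
  e0=⟨1,0⟩ h→⟨1,2⟩ k→⟨0,1,2⟩
  e1=⟨0,1⟩ h→⟨1,0⟩ k→⟨2,1,2⟩
  ⟦path⟧₂ = ⟨0 2; 1 1; 2 2⟩
Equal? same morphism ✓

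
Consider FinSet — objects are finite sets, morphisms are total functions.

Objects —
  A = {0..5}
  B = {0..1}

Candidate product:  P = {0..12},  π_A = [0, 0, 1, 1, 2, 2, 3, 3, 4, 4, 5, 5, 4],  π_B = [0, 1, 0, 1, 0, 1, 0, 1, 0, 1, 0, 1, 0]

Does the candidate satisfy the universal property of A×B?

|A|·|B| = 6·2 = 12;  |P| = 13
  → cardinalities differ; no bijection possible.

Answer: NOT A VALID PRODUCT — |P|=13 ≠ |A|·|B|=12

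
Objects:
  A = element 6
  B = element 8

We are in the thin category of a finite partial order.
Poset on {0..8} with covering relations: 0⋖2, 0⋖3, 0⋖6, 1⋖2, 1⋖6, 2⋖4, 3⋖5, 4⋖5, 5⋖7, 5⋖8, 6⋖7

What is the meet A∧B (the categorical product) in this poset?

Answer: NO MEET EXISTS

Work:
Common predecessors of 6,8: {0,1}
  maximal lower bounds 0 and 1 are incomparable: neither 0<=1 nor 1<=0
→ no greatest lower bound exists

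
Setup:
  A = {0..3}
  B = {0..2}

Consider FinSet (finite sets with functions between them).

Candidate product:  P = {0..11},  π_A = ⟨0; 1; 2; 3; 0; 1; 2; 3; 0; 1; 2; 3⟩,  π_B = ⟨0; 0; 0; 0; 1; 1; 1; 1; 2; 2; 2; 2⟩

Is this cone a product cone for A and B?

Answer: VALID PRODUCT

Derivation:
|A|·|B| = 4·3 = 12;  |P| = 12
Check the pairing map k ↦ (π_A(k), π_B(k)):
  0 : (0,0)
  1 : (1,0)
  2 : (2,0)
  3 : (3,0)
  4 : (0,1)
  5 : (1,1)
  6 : (2,1)
  7 : (3,1)
  8 : (0,2)
  9 : (1,2)
  10 : (2,2)
  11 : (3,2)
distinct pairs in image: 12 / 12 needed
  → bijection onto A×B; projections well-typed.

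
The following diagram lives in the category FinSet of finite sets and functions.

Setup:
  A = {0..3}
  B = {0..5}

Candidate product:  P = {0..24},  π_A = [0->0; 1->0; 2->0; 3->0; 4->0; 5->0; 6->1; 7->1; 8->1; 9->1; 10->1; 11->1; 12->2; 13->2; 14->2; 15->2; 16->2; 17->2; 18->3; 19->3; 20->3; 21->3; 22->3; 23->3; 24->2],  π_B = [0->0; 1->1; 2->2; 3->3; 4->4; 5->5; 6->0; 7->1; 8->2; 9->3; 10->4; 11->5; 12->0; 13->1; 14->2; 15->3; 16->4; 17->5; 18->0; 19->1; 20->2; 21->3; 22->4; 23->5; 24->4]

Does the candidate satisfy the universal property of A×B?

|A|·|B| = 4·6 = 24;  |P| = 25
  → cardinalities differ; no bijection possible.

Answer: NOT A VALID PRODUCT — |P|=25 ≠ |A|·|B|=24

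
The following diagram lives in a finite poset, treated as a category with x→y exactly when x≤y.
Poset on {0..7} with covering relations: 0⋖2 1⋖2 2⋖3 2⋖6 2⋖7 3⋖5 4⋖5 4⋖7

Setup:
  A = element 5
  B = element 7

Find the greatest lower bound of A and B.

Answer: NO MEET EXISTS

Work:
Lower bounds of A=5 and B=7: {0,1,2,4}
  maximal lower bounds 2 and 4 are incomparable: neither 2<=4 nor 4<=2
→ no greatest lower bound exists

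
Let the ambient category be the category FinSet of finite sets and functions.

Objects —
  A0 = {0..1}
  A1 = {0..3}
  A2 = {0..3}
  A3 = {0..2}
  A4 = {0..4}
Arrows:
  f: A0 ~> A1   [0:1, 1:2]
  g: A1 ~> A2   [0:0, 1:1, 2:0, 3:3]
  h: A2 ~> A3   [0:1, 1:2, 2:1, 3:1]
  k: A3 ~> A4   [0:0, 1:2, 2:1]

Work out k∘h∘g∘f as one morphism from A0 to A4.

  0 f~>1 g~>1 h~>2 k~>1
  1 f~>2 g~>0 h~>1 k~>2
result: [0:1, 1:2]

Answer: [0:1, 1:2]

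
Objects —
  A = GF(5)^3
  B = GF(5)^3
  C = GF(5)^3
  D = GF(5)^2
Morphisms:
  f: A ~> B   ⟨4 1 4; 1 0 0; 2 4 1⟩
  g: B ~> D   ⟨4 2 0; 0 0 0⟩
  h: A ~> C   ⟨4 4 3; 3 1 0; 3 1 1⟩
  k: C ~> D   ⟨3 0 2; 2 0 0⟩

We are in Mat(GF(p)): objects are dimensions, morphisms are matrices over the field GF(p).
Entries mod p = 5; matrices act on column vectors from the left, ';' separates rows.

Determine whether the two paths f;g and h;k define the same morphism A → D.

Along f;g (path 1):
  e0=⟨1,0,0⟩ f~>⟨4,1,2⟩ g~>⟨3,0⟩
  e1=⟨0,1,0⟩ f~>⟨1,0,4⟩ g~>⟨4,0⟩
  e2=⟨0,0,1⟩ f~>⟨4,0,1⟩ g~>⟨1,0⟩
  composite₁ = ⟨3 4 1; 0 0 0⟩
Along h;k (path 2):
  e0=⟨1,0,0⟩ h~>⟨4,3,3⟩ k~>⟨3,3⟩
  e1=⟨0,1,0⟩ h~>⟨4,1,1⟩ k~>⟨4,3⟩
  e2=⟨0,0,1⟩ h~>⟨3,0,1⟩ k~>⟨1,1⟩
  composite₂ = ⟨3 4 1; 3 3 1⟩
Equal? distinct morphisms ✗

Answer: DOES NOT COMMUTE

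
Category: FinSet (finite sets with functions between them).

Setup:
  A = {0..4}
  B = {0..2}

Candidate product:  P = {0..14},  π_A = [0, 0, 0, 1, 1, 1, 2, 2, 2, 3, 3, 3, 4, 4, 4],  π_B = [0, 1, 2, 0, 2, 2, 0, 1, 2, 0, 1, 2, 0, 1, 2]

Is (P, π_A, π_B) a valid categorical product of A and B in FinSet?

|A|·|B| = 5·3 = 15;  |P| = 15
Check the pairing map k ↦ (π_A(k), π_B(k)):
  0 -> (0,0)
  1 -> (0,1)
  2 -> (0,2)
  3 -> (1,0)
  4 -> (1,2)
  5 -> (1,2)  ✗ repeats pair of k=4
  6 -> (2,0)
  7 -> (2,1)
  8 -> (2,2)
  9 -> (3,0)
  10 -> (3,1)
  11 -> (3,2)
  12 -> (4,0)
  13 -> (4,1)
  14 -> (4,2)
distinct pairs in image: 14 / 15 needed
  → (1,2) hit at k=4 and k=5

Answer: NOT A VALID PRODUCT — duplicate pair at indices 5,4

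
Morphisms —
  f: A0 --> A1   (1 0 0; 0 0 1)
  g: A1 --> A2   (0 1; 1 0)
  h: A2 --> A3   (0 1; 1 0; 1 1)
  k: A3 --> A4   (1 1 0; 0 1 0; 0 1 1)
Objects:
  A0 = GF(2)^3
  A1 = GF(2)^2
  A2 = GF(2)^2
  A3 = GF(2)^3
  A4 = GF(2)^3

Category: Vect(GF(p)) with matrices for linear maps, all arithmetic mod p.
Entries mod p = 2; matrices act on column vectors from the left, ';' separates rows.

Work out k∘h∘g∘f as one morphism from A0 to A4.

Answer: (1 0 1; 0 0 1; 1 0 0)

Derivation:
  e0=[1,0,0] f-->[1,0] g-->[0,1] h-->[1,0,1] k-->[1,0,1]
  e1=[0,1,0] f-->[0,0] g-->[0,0] h-->[0,0,0] k-->[0,0,0]
  e2=[0,0,1] f-->[0,1] g-->[1,0] h-->[0,1,1] k-->[1,1,0]
result: (1 0 1; 0 0 1; 1 0 0)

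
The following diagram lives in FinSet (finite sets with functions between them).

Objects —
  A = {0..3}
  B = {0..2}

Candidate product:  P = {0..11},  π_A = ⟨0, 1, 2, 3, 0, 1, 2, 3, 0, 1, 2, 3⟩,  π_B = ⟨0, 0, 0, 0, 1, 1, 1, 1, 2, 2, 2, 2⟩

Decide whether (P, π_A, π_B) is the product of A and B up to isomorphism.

Answer: VALID PRODUCT

Trace:
|A|·|B| = 4·3 = 12;  |P| = 12
Check the pairing map k ↦ (π_A(k), π_B(k)):
  0 : (0,0)
  1 : (1,0)
  2 : (2,0)
  3 : (3,0)
  4 : (0,1)
  5 : (1,1)
  6 : (2,1)
  7 : (3,1)
  8 : (0,2)
  9 : (1,2)
  10 : (2,2)
  11 : (3,2)
distinct pairs in image: 12 / 12 needed
  → bijection onto A×B; projections well-typed.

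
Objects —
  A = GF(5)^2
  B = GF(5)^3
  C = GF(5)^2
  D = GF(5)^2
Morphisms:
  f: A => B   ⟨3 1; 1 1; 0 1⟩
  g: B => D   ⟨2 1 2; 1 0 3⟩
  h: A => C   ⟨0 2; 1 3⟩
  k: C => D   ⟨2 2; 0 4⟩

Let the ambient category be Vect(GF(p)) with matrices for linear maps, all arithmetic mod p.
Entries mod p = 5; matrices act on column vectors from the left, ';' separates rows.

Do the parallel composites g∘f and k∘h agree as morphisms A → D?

Answer: DOES NOT COMMUTE

Derivation:
Along f;g (path 1):
  e0=(1,0) f=>(3,1,0) g=>(2,3)
  e1=(0,1) f=>(1,1,1) g=>(0,4)
  composite₁ = ⟨2 0; 3 4⟩
Along h;k (path 2):
  e0=(1,0) h=>(0,1) k=>(2,4)
  e1=(0,1) h=>(2,3) k=>(0,2)
  composite₂ = ⟨2 0; 4 2⟩
Equal? differ; not commutative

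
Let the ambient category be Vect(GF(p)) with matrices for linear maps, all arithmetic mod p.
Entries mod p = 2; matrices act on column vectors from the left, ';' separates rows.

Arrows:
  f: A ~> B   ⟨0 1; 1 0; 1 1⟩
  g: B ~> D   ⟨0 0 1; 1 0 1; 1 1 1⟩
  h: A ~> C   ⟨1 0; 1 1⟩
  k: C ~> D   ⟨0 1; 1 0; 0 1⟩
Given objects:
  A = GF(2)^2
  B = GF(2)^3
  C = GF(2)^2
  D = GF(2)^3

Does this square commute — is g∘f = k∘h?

1) trace f;g:
  e0=(1,0) f~>(0,1,1) g~>(1,1,0)
  e1=(0,1) f~>(1,0,1) g~>(1,0,0)
  composite₁ = ⟨1 1; 1 0; 0 0⟩
2) trace h;k:
  e0=(1,0) h~>(1,1) k~>(1,1,1)
  e1=(0,1) h~>(0,1) k~>(1,0,1)
  composite₂ = ⟨1 1; 1 0; 1 1⟩
Equal? NO — does not commute

Answer: DOES NOT COMMUTE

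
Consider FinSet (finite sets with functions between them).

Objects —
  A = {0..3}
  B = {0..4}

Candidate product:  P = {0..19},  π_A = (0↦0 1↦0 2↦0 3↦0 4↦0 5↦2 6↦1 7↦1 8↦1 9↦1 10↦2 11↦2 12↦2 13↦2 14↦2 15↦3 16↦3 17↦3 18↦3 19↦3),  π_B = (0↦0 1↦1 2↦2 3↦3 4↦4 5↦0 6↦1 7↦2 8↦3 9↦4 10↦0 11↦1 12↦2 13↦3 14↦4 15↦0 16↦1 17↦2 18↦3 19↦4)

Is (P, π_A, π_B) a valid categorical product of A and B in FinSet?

|A|·|B| = 4·5 = 20;  |P| = 20
Check the pairing map k ↦ (π_A(k), π_B(k)):
  0 ↦ (0,0)
  1 ↦ (0,1)
  2 ↦ (0,2)
  3 ↦ (0,3)
  4 ↦ (0,4)
  5 ↦ (2,0)
  6 ↦ (1,1)
  7 ↦ (1,2)
  8 ↦ (1,3)
  9 ↦ (1,4)
  10 ↦ (2,0)  ✗ repeats pair of k=5
  11 ↦ (2,1)
  12 ↦ (2,2)
  13 ↦ (2,3)
  14 ↦ (2,4)
  15 ↦ (3,0)
  16 ↦ (3,1)
  17 ↦ (3,2)
  18 ↦ (3,3)
  19 ↦ (3,4)
distinct pairs in image: 19 / 20 needed
  → (2,0) hit at k=5 and k=10

Answer: NOT A VALID PRODUCT — duplicate pair at indices 10,5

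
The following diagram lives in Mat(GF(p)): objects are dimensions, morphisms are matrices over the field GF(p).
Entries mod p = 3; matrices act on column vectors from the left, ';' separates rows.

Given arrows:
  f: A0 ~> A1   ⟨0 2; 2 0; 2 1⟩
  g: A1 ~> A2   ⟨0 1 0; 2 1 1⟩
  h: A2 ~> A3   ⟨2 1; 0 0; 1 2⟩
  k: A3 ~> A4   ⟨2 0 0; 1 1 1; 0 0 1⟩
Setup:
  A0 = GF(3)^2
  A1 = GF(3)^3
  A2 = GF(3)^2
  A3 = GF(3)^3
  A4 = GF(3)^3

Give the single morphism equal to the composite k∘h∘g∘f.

Answer: ⟨1 1; 0 0; 1 1⟩

Work:
  e0=[1,0] f~>[0,2,2] g~>[2,1] h~>[2,0,1] k~>[1,0,1]
  e1=[0,1] f~>[2,0,1] g~>[0,2] h~>[2,0,1] k~>[1,0,1]
result: ⟨1 1; 0 0; 1 1⟩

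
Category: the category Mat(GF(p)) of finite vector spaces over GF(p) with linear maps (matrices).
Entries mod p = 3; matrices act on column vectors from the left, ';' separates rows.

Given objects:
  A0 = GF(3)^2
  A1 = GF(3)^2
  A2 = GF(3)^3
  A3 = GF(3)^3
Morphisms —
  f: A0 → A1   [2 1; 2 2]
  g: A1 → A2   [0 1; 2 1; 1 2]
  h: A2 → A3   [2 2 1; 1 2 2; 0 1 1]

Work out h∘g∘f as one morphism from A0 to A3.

  e0=⟨1,0⟩ f→⟨2,2⟩ g→⟨2,0,0⟩ h→⟨1,2,0⟩
  e1=⟨0,1⟩ f→⟨1,2⟩ g→⟨2,1,2⟩ h→⟨2,2,0⟩
result: [1 2; 2 2; 0 0]

Answer: [1 2; 2 2; 0 0]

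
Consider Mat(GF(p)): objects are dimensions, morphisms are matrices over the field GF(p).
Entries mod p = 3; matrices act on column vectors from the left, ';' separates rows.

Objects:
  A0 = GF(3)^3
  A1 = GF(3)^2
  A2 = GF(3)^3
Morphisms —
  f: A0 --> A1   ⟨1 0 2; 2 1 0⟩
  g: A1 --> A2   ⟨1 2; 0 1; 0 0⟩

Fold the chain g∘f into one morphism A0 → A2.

  e0=⟨1,0,0⟩ f-->⟨1,2⟩ g-->⟨2,2,0⟩
  e1=⟨0,1,0⟩ f-->⟨0,1⟩ g-->⟨2,1,0⟩
  e2=⟨0,0,1⟩ f-->⟨2,0⟩ g-->⟨2,0,0⟩
composite: ⟨2 2 2; 2 1 0; 0 0 0⟩

Answer: ⟨2 2 2; 2 1 0; 0 0 0⟩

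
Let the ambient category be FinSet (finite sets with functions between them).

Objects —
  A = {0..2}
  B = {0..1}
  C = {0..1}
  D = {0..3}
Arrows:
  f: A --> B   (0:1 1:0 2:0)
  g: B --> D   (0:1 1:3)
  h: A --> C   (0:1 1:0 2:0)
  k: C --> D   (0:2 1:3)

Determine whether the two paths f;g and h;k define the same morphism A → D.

Answer: DOES NOT COMMUTE

Derivation:
1) trace f;g:
  0 f-->1 g-->3
  1 f-->0 g-->1
  2 f-->0 g-->1
  composite₁ = (0:3 1:1 2:1)
2) trace h;k:
  0 h-->1 k-->3
  1 h-->0 k-->2
  2 h-->0 k-->2
  composite₂ = (0:3 1:2 2:2)
Equal? differ; not commutative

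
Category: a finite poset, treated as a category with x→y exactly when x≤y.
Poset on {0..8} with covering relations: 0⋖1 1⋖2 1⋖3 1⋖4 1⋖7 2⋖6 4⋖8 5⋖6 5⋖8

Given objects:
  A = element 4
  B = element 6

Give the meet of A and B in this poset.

Lower bounds of A=4 and B=6: {0,1}
  0 ⊑ 1
  1 ⊑ 1
glb = 1

Answer: A∧B = 1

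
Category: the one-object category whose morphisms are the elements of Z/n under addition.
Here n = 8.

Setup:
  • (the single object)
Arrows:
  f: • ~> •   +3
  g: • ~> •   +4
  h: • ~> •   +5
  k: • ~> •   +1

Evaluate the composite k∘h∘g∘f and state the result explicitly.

  0 +3≡3 +4≡7 +5≡4 +1≡5  (mod 8)
composite: +5

Answer: +5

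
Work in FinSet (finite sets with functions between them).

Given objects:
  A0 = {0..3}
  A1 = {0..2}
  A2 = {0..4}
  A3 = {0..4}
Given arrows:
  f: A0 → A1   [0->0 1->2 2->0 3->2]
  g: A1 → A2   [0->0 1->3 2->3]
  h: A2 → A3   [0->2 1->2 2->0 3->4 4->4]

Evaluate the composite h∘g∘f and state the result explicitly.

Answer: [0->2 1->4 2->2 3->4]

Trace:
  0 f→0 g→0 h→2
  1 f→2 g→3 h→4
  2 f→0 g→0 h→2
  3 f→2 g→3 h→4
⟦path⟧: [0->2 1->4 2->2 3->4]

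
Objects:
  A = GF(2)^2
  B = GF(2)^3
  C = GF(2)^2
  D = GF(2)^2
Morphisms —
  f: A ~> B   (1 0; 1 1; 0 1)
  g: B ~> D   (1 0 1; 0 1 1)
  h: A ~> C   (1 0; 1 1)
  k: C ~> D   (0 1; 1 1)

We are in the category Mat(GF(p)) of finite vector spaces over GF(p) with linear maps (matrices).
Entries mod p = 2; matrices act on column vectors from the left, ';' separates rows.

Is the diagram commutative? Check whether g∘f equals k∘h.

Answer: DOES NOT COMMUTE

Derivation:
Along f;g (path 1):
  e0=⟨1,0⟩ f~>⟨1,1,0⟩ g~>⟨1,1⟩
  e1=⟨0,1⟩ f~>⟨0,1,1⟩ g~>⟨1,0⟩
  result₁ = (1 1; 1 0)
Along h;k (path 2):
  e0=⟨1,0⟩ h~>⟨1,1⟩ k~>⟨1,0⟩
  e1=⟨0,1⟩ h~>⟨0,1⟩ k~>⟨1,1⟩
  result₂ = (1 1; 0 1)
Equal? differ; not commutative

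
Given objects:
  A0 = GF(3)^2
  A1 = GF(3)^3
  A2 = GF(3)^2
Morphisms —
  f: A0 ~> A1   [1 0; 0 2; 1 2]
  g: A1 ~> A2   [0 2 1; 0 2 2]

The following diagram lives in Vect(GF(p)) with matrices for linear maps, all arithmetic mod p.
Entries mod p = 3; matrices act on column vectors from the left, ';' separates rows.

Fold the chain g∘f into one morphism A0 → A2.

Answer: [1 0; 2 2]

Work:
  e0=[1,0] f~>[1,0,1] g~>[1,2]
  e1=[0,1] f~>[0,2,2] g~>[0,2]
result: [1 0; 2 2]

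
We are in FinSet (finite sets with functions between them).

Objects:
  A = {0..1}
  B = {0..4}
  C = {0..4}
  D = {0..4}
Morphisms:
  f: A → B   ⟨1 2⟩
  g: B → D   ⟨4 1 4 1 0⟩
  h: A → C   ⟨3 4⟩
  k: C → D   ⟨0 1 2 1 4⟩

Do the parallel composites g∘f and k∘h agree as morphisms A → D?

1) trace f;g:
  0 f→1 g→1
  1 f→2 g→4
  result₁ = ⟨1 4⟩
2) trace h;k:
  0 h→3 k→1
  1 h→4 k→4
  result₂ = ⟨1 4⟩
Equal? equal; square commutes

Answer: COMMUTES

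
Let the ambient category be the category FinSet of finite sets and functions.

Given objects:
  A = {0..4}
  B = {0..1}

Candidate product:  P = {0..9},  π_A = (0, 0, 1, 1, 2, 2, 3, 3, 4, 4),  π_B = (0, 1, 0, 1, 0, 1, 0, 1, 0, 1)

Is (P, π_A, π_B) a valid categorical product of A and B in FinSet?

Answer: VALID PRODUCT

Trace:
|A|·|B| = 5·2 = 10;  |P| = 10
Check the pairing map k ↦ (π_A(k), π_B(k)):
  0 -> (0,0)
  1 -> (0,1)
  2 -> (1,0)
  3 -> (1,1)
  4 -> (2,0)
  5 -> (2,1)
  6 -> (3,0)
  7 -> (3,1)
  8 -> (4,0)
  9 -> (4,1)
distinct pairs in image: 10 / 10 needed
  → bijection onto A×B; projections well-typed.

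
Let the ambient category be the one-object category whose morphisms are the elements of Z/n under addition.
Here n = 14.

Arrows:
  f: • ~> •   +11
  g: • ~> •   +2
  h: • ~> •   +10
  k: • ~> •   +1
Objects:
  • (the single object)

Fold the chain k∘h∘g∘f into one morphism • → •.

Answer: +10

Derivation:
  0 +11≡11 +2≡13 +10≡9 +1≡10  (mod 14)
⟦path⟧: +10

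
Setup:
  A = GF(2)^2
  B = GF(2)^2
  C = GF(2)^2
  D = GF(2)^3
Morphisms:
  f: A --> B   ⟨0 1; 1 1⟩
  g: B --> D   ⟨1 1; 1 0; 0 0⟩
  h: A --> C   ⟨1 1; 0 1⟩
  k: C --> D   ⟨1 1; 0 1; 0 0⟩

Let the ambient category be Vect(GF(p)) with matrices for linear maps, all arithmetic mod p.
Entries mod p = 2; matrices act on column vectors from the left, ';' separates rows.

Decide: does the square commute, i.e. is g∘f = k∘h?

1) trace f;g:
  e0=[1,0] f-->[0,1] g-->[1,0,0]
  e1=[0,1] f-->[1,1] g-->[0,1,0]
  ⟦path⟧₁ = ⟨1 0; 0 1; 0 0⟩
2) trace h;k:
  e0=[1,0] h-->[1,0] k-->[1,0,0]
  e1=[0,1] h-->[1,1] k-->[0,1,0]
  ⟦path⟧₂ = ⟨1 0; 0 1; 0 0⟩
Equal? YES — commutes

Answer: COMMUTES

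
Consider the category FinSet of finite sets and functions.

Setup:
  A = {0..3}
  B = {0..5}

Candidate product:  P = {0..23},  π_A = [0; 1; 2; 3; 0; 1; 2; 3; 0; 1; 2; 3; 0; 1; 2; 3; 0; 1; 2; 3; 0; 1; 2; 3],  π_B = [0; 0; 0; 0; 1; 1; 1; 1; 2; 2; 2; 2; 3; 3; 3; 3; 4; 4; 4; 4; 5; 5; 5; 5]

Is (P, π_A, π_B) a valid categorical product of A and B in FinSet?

Answer: VALID PRODUCT

Derivation:
|A|·|B| = 4·6 = 24;  |P| = 24
Check the pairing map k ↦ (π_A(k), π_B(k)):
  0 -> (0,0)
  1 -> (1,0)
  2 -> (2,0)
  3 -> (3,0)
  4 -> (0,1)
  5 -> (1,1)
  6 -> (2,1)
  7 -> (3,1)
  8 -> (0,2)
  9 -> (1,2)
  10 -> (2,2)
  11 -> (3,2)
  12 -> (0,3)
  13 -> (1,3)
  14 -> (2,3)
  15 -> (3,3)
  16 -> (0,4)
  17 -> (1,4)
  18 -> (2,4)
  19 -> (3,4)
  20 -> (0,5)
  21 -> (1,5)
  22 -> (2,5)
  23 -> (3,5)
distinct pairs in image: 24 / 24 needed
  → bijection onto A×B; projections well-typed.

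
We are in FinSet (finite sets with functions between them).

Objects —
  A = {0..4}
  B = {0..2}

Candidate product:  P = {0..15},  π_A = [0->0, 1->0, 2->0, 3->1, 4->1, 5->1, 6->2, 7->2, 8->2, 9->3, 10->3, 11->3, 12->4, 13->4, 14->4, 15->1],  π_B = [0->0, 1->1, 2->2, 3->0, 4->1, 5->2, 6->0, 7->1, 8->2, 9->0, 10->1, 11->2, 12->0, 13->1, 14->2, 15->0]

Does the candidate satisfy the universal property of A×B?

Answer: NOT A VALID PRODUCT — |P|=16 ≠ |A|·|B|=15

Derivation:
|A|·|B| = 5·3 = 15;  |P| = 16
  → cardinalities differ; no bijection possible.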